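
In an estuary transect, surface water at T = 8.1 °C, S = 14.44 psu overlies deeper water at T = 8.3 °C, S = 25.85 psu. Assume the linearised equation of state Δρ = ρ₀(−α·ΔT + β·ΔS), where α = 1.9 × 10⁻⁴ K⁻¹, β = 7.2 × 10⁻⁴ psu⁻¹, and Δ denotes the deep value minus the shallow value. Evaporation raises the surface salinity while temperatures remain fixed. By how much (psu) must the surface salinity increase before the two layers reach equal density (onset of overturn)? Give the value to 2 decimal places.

Neutral buoyancy requires −α(T_deep − T_surf) + β(S_deep − S_surf′) = 0.
S_surf′ = S_deep − (α/β)·ΔT = 25.85 − (1.9 × 10⁻⁴/7.2 × 10⁻⁴)·(+0.2) = 25.7972 psu.
Increase required: 25.7972 − 14.44 = 11.3572 psu.

11.36 psu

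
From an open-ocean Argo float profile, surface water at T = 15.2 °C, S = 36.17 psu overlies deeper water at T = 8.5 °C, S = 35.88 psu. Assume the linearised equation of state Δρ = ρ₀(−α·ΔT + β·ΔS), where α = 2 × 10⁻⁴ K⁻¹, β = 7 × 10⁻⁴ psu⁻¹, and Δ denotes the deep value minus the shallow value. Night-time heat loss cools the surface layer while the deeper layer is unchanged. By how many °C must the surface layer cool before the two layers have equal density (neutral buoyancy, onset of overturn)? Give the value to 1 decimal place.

5.7 °C

Neutral buoyancy requires Δρ = 0, i.e. −α(T_deep − T_surf′) + β(S_deep − S_surf) = 0.
T_surf′ = T_deep − (β/α)·ΔS = 8.5 − (7 × 10⁻⁴/2 × 10⁻⁴)·(-0.29) = 9.515 °C.
Cooling required: 15.2 − (9.515) = 5.685 °C.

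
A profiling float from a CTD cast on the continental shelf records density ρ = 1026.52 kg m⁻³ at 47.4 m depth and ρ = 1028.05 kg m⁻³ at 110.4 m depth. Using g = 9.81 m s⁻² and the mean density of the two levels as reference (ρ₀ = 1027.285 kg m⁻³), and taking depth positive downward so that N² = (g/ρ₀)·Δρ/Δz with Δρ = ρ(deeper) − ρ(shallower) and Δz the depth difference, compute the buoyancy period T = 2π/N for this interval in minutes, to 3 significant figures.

Δρ = 1028.05 − 1026.52 = 1.53 kg m⁻³ over Δz = 110.4 − 47.4 = 63 m.
N² = (9.81/1027.285) × (1.53/63) = 2.3192 × 10⁻⁴ s⁻².
N = √(2.3192 × 10⁻⁴) = 0.015229 rad s⁻¹, so T = 2π/N = 412.58 s = 6.8763 min ≈ 6.88 min.

6.88 min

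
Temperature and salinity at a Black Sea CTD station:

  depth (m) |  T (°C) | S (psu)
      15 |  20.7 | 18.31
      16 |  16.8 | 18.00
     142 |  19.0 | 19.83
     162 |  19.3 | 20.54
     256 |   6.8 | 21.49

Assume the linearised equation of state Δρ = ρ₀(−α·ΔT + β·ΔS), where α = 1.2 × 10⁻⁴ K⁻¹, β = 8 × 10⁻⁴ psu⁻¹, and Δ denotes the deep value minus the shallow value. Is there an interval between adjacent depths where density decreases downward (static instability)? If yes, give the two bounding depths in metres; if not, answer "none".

none

Evaluate Δρ/ρ₀ = −αΔT + βΔS across each adjacent pair:
  15–16 m: −αΔT+βΔS = −(1.2 × 10⁻⁴)(-3.9)+(8 × 10⁻⁴)(-0.31) = 2.2 × 10⁻⁴ → stable
  16–142 m: −αΔT+βΔS = −(1.2 × 10⁻⁴)(+2.2)+(8 × 10⁻⁴)(+1.83) = 1.2 × 10⁻³ → stable
  142–162 m: −αΔT+βΔS = −(1.2 × 10⁻⁴)(+0.3)+(8 × 10⁻⁴)(+0.71) = 5.3 × 10⁻⁴ → stable
  162–256 m: −αΔT+βΔS = −(1.2 × 10⁻⁴)(-12.5)+(8 × 10⁻⁴)(+0.95) = 2.3 × 10⁻³ → stable
Every interval has Δρ > 0: the column is stably stratified throughout.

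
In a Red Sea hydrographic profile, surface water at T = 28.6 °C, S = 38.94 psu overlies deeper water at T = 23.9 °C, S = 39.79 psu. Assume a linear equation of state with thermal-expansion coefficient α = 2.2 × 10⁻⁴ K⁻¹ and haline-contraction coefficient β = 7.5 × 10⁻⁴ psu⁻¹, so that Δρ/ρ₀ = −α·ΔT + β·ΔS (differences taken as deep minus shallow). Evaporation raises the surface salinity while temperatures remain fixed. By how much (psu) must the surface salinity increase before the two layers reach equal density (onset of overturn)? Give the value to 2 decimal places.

Neutral buoyancy requires −α(T_deep − T_surf) + β(S_deep − S_surf′) = 0.
S_surf′ = S_deep − (α/β)·ΔT = 39.79 − (2.2 × 10⁻⁴/7.5 × 10⁻⁴)·(-4.7) = 41.1687 psu.
Increase required: 41.1687 − 38.94 = 2.2287 psu.

2.23 psu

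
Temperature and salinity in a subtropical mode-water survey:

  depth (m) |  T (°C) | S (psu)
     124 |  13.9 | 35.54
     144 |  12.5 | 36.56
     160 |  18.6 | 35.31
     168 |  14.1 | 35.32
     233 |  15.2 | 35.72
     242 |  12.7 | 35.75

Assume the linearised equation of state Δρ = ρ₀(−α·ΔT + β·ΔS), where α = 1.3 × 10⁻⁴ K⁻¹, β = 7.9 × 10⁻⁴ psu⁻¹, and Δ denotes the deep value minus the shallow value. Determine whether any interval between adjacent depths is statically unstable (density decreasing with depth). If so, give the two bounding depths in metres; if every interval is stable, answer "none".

Evaluate Δρ/ρ₀ = −αΔT + βΔS across each adjacent pair:
  124–144 m: −αΔT+βΔS = −(1.3 × 10⁻⁴)(-1.4)+(7.9 × 10⁻⁴)(+1.02) = 9.9 × 10⁻⁴ → stable
  144–160 m: −αΔT+βΔS = −(1.3 × 10⁻⁴)(+6.1)+(7.9 × 10⁻⁴)(-1.25) = -1.8 × 10⁻³ → UNSTABLE
  160–168 m: −αΔT+βΔS = −(1.3 × 10⁻⁴)(-4.5)+(7.9 × 10⁻⁴)(+0.01) = 5.9 × 10⁻⁴ → stable
  168–233 m: −αΔT+βΔS = −(1.3 × 10⁻⁴)(+1.1)+(7.9 × 10⁻⁴)(+0.40) = 1.7 × 10⁻⁴ → stable
  233–242 m: −αΔT+βΔS = −(1.3 × 10⁻⁴)(-2.5)+(7.9 × 10⁻⁴)(+0.03) = 3.5 × 10⁻⁴ → stable
The 144–160 m interval has Δρ < 0: lighter water underlies denser water.

144–160 m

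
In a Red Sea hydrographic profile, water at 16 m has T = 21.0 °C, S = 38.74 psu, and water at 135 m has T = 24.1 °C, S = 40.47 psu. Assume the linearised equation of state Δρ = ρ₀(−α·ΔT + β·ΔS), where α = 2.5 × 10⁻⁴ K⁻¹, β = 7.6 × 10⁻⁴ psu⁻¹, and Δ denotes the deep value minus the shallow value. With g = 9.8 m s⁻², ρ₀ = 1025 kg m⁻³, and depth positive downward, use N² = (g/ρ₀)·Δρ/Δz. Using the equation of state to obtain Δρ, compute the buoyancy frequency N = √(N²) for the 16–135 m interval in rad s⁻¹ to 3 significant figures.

6.67 × 10⁻³ rad s⁻¹

ΔT = +3.1 K, ΔS = +1.73 psu (deep − shallow).
Δρ/ρ₀ = −αΔT + βΔS = -7.75 × 10⁻⁴ + 1.3148 × 10⁻³ = 5.398 × 10⁻⁴, so Δρ ≈ 0.5533 kg m⁻³.
N² = (g/ρ₀)·Δρ/Δz = g·(Δρ/ρ₀)/Δz = 9.8 × 5.398 × 10⁻⁴ / 119 = 4.4454 × 10⁻⁵ s⁻².
N = √(4.4454 × 10⁻⁵) = 6.6674 × 10⁻³ rad s⁻¹ ≈ 6.67 × 10⁻³ rad s⁻¹.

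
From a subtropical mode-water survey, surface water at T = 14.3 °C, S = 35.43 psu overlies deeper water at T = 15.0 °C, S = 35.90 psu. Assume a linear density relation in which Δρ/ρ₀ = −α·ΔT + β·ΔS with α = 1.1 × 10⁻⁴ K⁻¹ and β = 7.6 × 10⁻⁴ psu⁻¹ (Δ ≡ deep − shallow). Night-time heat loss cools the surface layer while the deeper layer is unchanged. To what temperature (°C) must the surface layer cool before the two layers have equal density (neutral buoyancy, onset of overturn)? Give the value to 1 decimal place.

Neutral buoyancy requires Δρ = 0, i.e. −α(T_deep − T_surf′) + β(S_deep − S_surf) = 0.
T_surf′ = T_deep − (β/α)·ΔS = 15.0 − (7.6 × 10⁻⁴/1.1 × 10⁻⁴)·(+0.47) = 11.753 °C.
Cooling required: 14.3 − (11.753) = 2.547 °C.

11.8 °C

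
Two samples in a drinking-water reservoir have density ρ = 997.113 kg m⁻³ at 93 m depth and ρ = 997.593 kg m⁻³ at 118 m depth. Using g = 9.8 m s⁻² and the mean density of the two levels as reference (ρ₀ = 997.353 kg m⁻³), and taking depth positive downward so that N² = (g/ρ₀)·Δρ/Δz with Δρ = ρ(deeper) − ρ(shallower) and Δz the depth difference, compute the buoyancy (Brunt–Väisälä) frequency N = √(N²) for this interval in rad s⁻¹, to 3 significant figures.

Δρ = 997.593 − 997.113 = 0.480 kg m⁻³ over Δz = 118 − 93 = 25 m.
N² = (9.8/997.353) × (0.480/25) = 1.8866 × 10⁻⁴ s⁻².
N = √(1.8866 × 10⁻⁴) = 0.013735 rad s⁻¹ ≈ 0.0137 rad s⁻¹.

0.0137 rad s⁻¹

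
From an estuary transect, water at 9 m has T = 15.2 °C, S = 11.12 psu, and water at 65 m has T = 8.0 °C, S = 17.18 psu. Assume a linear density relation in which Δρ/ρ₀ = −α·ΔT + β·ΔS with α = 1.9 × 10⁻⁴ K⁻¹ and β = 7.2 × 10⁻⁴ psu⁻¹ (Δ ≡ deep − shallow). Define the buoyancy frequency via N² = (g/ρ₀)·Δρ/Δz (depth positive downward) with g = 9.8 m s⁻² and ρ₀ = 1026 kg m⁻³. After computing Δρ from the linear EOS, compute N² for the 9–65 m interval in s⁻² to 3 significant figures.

ΔT = -7.2 K, ΔS = +6.06 psu (deep − shallow).
Δρ/ρ₀ = −αΔT + βΔS = 1.368 × 10⁻³ + 4.3632 × 10⁻³ = 5.7312 × 10⁻³, so Δρ ≈ 5.880 kg m⁻³.
N² = (g/ρ₀)·Δρ/Δz = g·(Δρ/ρ₀)/Δz = 9.8 × 5.7312 × 10⁻³ / 56 = 1.0030 × 10⁻³ s⁻² ≈ 1.00 × 10⁻³ s⁻².

1.00 × 10⁻³ s⁻²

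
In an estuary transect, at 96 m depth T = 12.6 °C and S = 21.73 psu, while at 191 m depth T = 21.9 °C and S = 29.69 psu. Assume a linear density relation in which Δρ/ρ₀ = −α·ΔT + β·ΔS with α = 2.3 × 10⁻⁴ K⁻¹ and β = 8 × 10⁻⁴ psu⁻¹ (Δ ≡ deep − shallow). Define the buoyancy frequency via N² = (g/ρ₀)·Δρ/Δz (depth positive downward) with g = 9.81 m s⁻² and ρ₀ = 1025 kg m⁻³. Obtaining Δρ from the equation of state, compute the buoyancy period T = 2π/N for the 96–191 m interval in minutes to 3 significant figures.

5.01 min

ΔT = +9.3 K, ΔS = +7.96 psu (deep − shallow).
Δρ/ρ₀ = −αΔT + βΔS = -2.139 × 10⁻³ + 6.368 × 10⁻³ = 4.229 × 10⁻³, so Δρ ≈ 4.335 kg m⁻³.
N² = (g/ρ₀)·Δρ/Δz = g·(Δρ/ρ₀)/Δz = 9.81 × 4.229 × 10⁻³ / 95 = 4.3670 × 10⁻⁴ s⁻².
N = √(4.3670 × 10⁻⁴) = 0.020897 rad s⁻¹ → T = 2π/N = 300.67 s = 5.0112 min ≈ 5.01 min.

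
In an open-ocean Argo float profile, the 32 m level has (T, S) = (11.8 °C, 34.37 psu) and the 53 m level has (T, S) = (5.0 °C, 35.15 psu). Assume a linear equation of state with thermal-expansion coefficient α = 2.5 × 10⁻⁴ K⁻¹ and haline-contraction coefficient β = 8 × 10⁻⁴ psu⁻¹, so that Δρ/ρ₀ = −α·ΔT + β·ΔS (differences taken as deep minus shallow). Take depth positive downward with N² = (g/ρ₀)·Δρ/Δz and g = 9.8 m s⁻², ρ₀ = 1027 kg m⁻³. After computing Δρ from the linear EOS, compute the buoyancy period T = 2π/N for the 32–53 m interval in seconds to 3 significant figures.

191 s

ΔT = -6.8 K, ΔS = +0.78 psu (deep − shallow).
Δρ/ρ₀ = −αΔT + βΔS = 1.70 × 10⁻³ + 6.24 × 10⁻⁴ = 2.324 × 10⁻³, so Δρ ≈ 2.387 kg m⁻³.
N² = (g/ρ₀)·Δρ/Δz = g·(Δρ/ρ₀)/Δz = 9.8 × 2.324 × 10⁻³ / 21 = 1.0845 × 10⁻³ s⁻².
N = √(1.0845 × 10⁻³) = 0.032932 rad s⁻¹ → T = 2π/N = 190.79 s ≈ 191 s.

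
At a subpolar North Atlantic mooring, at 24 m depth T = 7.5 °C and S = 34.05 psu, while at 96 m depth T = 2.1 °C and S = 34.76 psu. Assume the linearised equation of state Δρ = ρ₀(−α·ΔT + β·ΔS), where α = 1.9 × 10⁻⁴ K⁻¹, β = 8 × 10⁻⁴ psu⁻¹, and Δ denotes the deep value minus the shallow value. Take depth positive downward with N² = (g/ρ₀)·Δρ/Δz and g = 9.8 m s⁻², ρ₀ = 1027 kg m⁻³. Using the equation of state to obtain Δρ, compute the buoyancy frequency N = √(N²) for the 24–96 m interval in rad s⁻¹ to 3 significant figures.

0.0147 rad s⁻¹

ΔT = -5.4 K, ΔS = +0.71 psu (deep − shallow).
Δρ/ρ₀ = −αΔT + βΔS = 1.026 × 10⁻³ + 5.68 × 10⁻⁴ = 1.594 × 10⁻³, so Δρ ≈ 1.637 kg m⁻³.
N² = (g/ρ₀)·Δρ/Δz = g·(Δρ/ρ₀)/Δz = 9.8 × 1.594 × 10⁻³ / 72 = 2.1696 × 10⁻⁴ s⁻².
N = √(2.1696 × 10⁻⁴) = 0.014730 rad s⁻¹ ≈ 0.0147 rad s⁻¹.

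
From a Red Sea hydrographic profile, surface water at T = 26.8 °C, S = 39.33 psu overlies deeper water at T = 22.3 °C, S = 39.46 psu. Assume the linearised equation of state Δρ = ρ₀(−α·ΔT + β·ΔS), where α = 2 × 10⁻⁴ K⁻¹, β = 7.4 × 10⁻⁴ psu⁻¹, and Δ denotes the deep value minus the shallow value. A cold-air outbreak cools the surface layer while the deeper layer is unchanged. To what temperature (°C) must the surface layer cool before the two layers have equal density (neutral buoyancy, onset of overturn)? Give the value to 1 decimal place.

21.8 °C

Neutral buoyancy requires Δρ = 0, i.e. −α(T_deep − T_surf′) + β(S_deep − S_surf) = 0.
T_surf′ = T_deep − (β/α)·ΔS = 22.3 − (7.4 × 10⁻⁴/2 × 10⁻⁴)·(+0.13) = 21.819 °C.
Cooling required: 26.8 − (21.819) = 4.981 °C.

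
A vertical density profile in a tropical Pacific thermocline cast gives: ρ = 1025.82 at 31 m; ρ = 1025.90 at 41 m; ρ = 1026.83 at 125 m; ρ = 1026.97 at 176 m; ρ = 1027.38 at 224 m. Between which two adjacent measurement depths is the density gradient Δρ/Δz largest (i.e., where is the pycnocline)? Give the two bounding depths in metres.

Compute the density gradient over each adjacent pair:
  31–41 m: Δρ/Δz = 0.08/10 = 8.0 × 10⁻³ kg m⁻⁴
  41–125 m: Δρ/Δz = 0.93/84 = 0.011 kg m⁻⁴
  125–176 m: Δρ/Δz = 0.14/51 = 2.7 × 10⁻³ kg m⁻⁴
  176–224 m: Δρ/Δz = 0.41/48 = 8.5 × 10⁻³ kg m⁻⁴
The largest gradient is in the 41–125 m interval — the pycnocline.

41–125 m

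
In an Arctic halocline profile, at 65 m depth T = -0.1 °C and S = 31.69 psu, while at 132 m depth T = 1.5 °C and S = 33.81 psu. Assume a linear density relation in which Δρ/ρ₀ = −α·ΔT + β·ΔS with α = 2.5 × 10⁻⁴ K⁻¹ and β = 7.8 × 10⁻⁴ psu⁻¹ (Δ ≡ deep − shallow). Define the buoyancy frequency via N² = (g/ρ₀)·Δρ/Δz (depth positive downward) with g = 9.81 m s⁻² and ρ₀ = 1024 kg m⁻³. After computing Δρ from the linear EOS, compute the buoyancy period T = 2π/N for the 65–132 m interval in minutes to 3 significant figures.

ΔT = +1.6 K, ΔS = +2.12 psu (deep − shallow).
Δρ/ρ₀ = −αΔT + βΔS = -4.00 × 10⁻⁴ + 1.6536 × 10⁻³ = 1.2536 × 10⁻³, so Δρ ≈ 1.284 kg m⁻³.
N² = (g/ρ₀)·Δρ/Δz = g·(Δρ/ρ₀)/Δz = 9.81 × 1.2536 × 10⁻³ / 67 = 1.8355 × 10⁻⁴ s⁻².
N = √(1.8355 × 10⁻⁴) = 0.013548 rad s⁻¹ → T = 2π/N = 463.77 s = 7.7295 min ≈ 7.73 min.

7.73 min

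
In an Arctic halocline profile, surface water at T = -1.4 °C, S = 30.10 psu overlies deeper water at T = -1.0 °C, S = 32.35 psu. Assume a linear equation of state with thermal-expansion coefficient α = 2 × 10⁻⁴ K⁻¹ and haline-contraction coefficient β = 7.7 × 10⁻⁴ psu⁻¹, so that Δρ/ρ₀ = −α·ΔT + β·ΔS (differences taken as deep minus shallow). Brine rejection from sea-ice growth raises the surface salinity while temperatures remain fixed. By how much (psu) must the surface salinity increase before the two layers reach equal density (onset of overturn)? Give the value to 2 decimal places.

2.15 psu

Neutral buoyancy requires −α(T_deep − T_surf) + β(S_deep − S_surf′) = 0.
S_surf′ = S_deep − (α/β)·ΔT = 32.35 − (2 × 10⁻⁴/7.7 × 10⁻⁴)·(+0.4) = 32.2461 psu.
Increase required: 32.2461 − 30.10 = 2.1461 psu.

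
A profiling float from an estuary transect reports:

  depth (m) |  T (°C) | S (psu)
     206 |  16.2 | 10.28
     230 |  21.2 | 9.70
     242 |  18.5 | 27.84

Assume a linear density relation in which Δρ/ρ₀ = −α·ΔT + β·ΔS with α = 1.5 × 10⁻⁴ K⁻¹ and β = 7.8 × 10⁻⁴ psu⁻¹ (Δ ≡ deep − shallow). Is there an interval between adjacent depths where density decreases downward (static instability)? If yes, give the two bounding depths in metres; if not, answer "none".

206–230 m

Evaluate Δρ/ρ₀ = −αΔT + βΔS across each adjacent pair:
  206–230 m: −αΔT+βΔS = −(1.5 × 10⁻⁴)(+5.0)+(7.8 × 10⁻⁴)(-0.58) = -1.2 × 10⁻³ → UNSTABLE
  230–242 m: −αΔT+βΔS = −(1.5 × 10⁻⁴)(-2.7)+(7.8 × 10⁻⁴)(+18.14) = 0.015 → stable
The 206–230 m interval has Δρ < 0: lighter water underlies denser water.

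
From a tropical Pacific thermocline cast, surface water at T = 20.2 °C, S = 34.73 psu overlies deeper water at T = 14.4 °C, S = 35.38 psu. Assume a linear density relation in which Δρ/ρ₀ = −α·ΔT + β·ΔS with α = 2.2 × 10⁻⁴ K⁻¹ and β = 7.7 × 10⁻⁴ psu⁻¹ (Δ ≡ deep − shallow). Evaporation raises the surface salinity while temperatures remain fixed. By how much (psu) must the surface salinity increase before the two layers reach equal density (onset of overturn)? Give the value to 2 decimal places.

2.31 psu

Neutral buoyancy requires −α(T_deep − T_surf) + β(S_deep − S_surf′) = 0.
S_surf′ = S_deep − (α/β)·ΔT = 35.38 − (2.2 × 10⁻⁴/7.7 × 10⁻⁴)·(-5.8) = 37.0371 psu.
Increase required: 37.0371 − 34.73 = 2.3071 psu.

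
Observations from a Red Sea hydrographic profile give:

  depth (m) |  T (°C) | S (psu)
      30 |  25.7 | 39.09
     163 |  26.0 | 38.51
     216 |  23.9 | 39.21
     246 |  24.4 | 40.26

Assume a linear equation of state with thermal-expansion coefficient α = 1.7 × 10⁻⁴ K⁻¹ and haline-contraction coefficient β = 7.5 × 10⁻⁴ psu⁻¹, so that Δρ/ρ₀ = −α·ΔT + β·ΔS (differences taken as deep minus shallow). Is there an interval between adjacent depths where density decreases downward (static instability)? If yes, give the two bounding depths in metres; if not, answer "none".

30–163 m

Evaluate Δρ/ρ₀ = −αΔT + βΔS across each adjacent pair:
  30–163 m: −αΔT+βΔS = −(1.7 × 10⁻⁴)(+0.3)+(7.5 × 10⁻⁴)(-0.58) = -4.9 × 10⁻⁴ → UNSTABLE
  163–216 m: −αΔT+βΔS = −(1.7 × 10⁻⁴)(-2.1)+(7.5 × 10⁻⁴)(+0.70) = 8.8 × 10⁻⁴ → stable
  216–246 m: −αΔT+βΔS = −(1.7 × 10⁻⁴)(+0.5)+(7.5 × 10⁻⁴)(+1.05) = 7.0 × 10⁻⁴ → stable
The 30–163 m interval has Δρ < 0: lighter water underlies denser water.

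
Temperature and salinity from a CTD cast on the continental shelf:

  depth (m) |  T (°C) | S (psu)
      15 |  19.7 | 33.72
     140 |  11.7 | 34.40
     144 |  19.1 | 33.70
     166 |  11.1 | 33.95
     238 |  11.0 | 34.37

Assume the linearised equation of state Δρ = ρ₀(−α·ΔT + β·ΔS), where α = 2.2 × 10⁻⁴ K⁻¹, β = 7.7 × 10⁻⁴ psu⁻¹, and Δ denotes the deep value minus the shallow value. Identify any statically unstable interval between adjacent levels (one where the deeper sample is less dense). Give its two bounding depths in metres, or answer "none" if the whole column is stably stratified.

Evaluate Δρ/ρ₀ = −αΔT + βΔS across each adjacent pair:
  15–140 m: −αΔT+βΔS = −(2.2 × 10⁻⁴)(-8.0)+(7.7 × 10⁻⁴)(+0.68) = 2.3 × 10⁻³ → stable
  140–144 m: −αΔT+βΔS = −(2.2 × 10⁻⁴)(+7.4)+(7.7 × 10⁻⁴)(-0.70) = -2.2 × 10⁻³ → UNSTABLE
  144–166 m: −αΔT+βΔS = −(2.2 × 10⁻⁴)(-8.0)+(7.7 × 10⁻⁴)(+0.25) = 2.0 × 10⁻³ → stable
  166–238 m: −αΔT+βΔS = −(2.2 × 10⁻⁴)(-0.1)+(7.7 × 10⁻⁴)(+0.42) = 3.5 × 10⁻⁴ → stable
The 140–144 m interval has Δρ < 0: lighter water underlies denser water.

140–144 m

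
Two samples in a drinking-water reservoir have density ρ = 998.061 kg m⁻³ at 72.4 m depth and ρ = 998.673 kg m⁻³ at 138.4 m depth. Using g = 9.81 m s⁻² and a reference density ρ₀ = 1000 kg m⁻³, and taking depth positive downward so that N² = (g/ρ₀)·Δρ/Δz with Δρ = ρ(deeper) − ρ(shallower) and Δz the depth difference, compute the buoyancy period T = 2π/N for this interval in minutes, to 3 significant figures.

11.0 min

Δρ = 998.673 − 998.061 = 0.612 kg m⁻³ over Δz = 138.4 − 72.4 = 66 m.
N² = (9.81/1000) × (0.612/66) = 9.0965 × 10⁻⁵ s⁻².
N = √(9.0965 × 10⁻⁵) = 9.5376 × 10⁻³ rad s⁻¹, so T = 2π/N = 658.78 s = 10.980 min ≈ 11.0 min.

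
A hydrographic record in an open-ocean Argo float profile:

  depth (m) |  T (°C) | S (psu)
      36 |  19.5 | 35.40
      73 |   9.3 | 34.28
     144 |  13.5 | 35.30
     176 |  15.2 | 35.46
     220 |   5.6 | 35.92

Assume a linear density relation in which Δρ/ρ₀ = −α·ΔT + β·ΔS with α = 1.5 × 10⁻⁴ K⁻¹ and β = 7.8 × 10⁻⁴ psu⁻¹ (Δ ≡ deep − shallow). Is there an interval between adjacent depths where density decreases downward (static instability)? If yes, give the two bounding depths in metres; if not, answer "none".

Evaluate Δρ/ρ₀ = −αΔT + βΔS across each adjacent pair:
  36–73 m: −αΔT+βΔS = −(1.5 × 10⁻⁴)(-10.2)+(7.8 × 10⁻⁴)(-1.12) = 6.6 × 10⁻⁴ → stable
  73–144 m: −αΔT+βΔS = −(1.5 × 10⁻⁴)(+4.2)+(7.8 × 10⁻⁴)(+1.02) = 1.7 × 10⁻⁴ → stable
  144–176 m: −αΔT+βΔS = −(1.5 × 10⁻⁴)(+1.7)+(7.8 × 10⁻⁴)(+0.16) = -1.3 × 10⁻⁴ → UNSTABLE
  176–220 m: −αΔT+βΔS = −(1.5 × 10⁻⁴)(-9.6)+(7.8 × 10⁻⁴)(+0.46) = 1.8 × 10⁻³ → stable
The 144–176 m interval has Δρ < 0: lighter water underlies denser water.

144–176 m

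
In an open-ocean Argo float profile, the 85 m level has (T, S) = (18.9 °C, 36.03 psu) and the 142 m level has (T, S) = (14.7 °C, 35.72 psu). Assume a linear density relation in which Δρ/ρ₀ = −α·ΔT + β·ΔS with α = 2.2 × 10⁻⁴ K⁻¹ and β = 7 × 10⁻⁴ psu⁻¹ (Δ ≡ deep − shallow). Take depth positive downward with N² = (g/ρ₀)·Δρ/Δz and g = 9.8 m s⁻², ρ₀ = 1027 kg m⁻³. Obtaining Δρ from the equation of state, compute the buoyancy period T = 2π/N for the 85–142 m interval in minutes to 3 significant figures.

9.50 min

ΔT = -4.2 K, ΔS = -0.31 psu (deep − shallow).
Δρ/ρ₀ = −αΔT + βΔS = 9.24 × 10⁻⁴ − 2.17 × 10⁻⁴ = 7.07 × 10⁻⁴, so Δρ ≈ 0.7261 kg m⁻³.
N² = (g/ρ₀)·Δρ/Δz = g·(Δρ/ρ₀)/Δz = 9.8 × 7.07 × 10⁻⁴ / 57 = 1.2155 × 10⁻⁴ s⁻².
N = √(1.2155 × 10⁻⁴) = 0.011025 rad s⁻¹ → T = 2π/N = 569.90 s = 9.4983 min ≈ 9.50 min.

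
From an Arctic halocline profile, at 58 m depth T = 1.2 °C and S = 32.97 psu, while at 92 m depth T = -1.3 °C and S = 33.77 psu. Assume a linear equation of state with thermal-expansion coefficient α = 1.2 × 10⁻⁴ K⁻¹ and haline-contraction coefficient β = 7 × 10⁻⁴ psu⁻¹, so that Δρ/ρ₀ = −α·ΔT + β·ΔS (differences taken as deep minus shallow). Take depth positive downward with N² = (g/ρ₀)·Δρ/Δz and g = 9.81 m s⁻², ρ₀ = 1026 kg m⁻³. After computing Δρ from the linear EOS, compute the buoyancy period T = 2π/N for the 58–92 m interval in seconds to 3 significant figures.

ΔT = -2.5 K, ΔS = +0.80 psu (deep − shallow).
Δρ/ρ₀ = −αΔT + βΔS = 3.00 × 10⁻⁴ + 5.60 × 10⁻⁴ = 8.60 × 10⁻⁴, so Δρ ≈ 0.8824 kg m⁻³.
N² = (g/ρ₀)·Δρ/Δz = g·(Δρ/ρ₀)/Δz = 9.81 × 8.60 × 10⁻⁴ / 34 = 2.4814 × 10⁻⁴ s⁻².
N = √(2.4814 × 10⁻⁴) = 0.015752 rad s⁻¹ → T = 2π/N = 398.88 s ≈ 399 s.

399 s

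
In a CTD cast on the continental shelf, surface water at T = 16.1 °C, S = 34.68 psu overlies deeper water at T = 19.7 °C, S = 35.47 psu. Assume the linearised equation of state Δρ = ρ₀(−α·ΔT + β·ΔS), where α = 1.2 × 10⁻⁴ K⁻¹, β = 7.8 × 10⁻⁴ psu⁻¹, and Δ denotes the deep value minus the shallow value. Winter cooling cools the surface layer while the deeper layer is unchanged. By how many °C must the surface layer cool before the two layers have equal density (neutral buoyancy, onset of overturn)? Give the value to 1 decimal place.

Neutral buoyancy requires Δρ = 0, i.e. −α(T_deep − T_surf′) + β(S_deep − S_surf) = 0.
T_surf′ = T_deep − (β/α)·ΔS = 19.7 − (7.8 × 10⁻⁴/1.2 × 10⁻⁴)·(+0.79) = 14.565 °C.
Cooling required: 16.1 − (14.565) = 1.535 °C.

1.5 °C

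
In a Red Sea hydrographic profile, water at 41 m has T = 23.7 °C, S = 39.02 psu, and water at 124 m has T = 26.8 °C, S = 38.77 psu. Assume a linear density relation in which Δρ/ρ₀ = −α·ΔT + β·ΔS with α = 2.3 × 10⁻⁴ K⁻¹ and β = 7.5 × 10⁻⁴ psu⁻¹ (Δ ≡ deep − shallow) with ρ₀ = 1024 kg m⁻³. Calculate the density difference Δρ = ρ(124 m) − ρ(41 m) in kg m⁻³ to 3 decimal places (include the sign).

ΔT = +3.1 K, ΔS = -0.25 psu (deep − shallow).
Δρ/ρ₀ = −(2.3 × 10⁻⁴)(+3.1) + (7.5 × 10⁻⁴)(-0.25) = -9.005 × 10⁻⁴.
Δρ = 1024 × (-9.005 × 10⁻⁴) = -0.922 kg m⁻³.
Negative Δρ: lighter below, statically unstable.

-0.922 kg m⁻³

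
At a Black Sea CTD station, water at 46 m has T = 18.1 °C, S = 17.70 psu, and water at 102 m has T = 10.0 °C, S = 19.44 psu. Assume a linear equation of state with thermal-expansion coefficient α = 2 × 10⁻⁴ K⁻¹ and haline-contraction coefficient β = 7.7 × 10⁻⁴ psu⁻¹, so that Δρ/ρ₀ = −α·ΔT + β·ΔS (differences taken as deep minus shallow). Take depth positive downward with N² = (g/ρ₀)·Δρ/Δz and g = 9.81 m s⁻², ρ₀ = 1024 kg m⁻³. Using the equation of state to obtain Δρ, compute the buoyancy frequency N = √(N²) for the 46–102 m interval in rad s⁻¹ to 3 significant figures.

0.0228 rad s⁻¹

ΔT = -8.1 K, ΔS = +1.74 psu (deep − shallow).
Δρ/ρ₀ = −αΔT + βΔS = 1.62 × 10⁻³ + 1.3398 × 10⁻³ = 2.9598 × 10⁻³, so Δρ ≈ 3.031 kg m⁻³.
N² = (g/ρ₀)·Δρ/Δz = g·(Δρ/ρ₀)/Δz = 9.81 × 2.9598 × 10⁻³ / 56 = 5.1849 × 10⁻⁴ s⁻².
N = √(5.1849 × 10⁻⁴) = 0.022770 rad s⁻¹ ≈ 0.0228 rad s⁻¹.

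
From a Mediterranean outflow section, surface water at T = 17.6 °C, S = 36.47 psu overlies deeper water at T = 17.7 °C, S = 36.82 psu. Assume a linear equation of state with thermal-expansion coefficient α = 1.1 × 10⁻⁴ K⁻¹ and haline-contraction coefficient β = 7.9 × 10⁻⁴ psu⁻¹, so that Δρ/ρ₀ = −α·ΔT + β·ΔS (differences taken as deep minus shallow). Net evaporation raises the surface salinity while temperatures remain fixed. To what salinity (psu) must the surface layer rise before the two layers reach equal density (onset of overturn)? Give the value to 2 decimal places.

Neutral buoyancy requires −α(T_deep − T_surf) + β(S_deep − S_surf′) = 0.
S_surf′ = S_deep − (α/β)·ΔT = 36.82 − (1.1 × 10⁻⁴/7.9 × 10⁻⁴)·(+0.1) = 36.8061 psu.
Increase required: 36.8061 − 36.47 = 0.3361 psu.

36.81 psu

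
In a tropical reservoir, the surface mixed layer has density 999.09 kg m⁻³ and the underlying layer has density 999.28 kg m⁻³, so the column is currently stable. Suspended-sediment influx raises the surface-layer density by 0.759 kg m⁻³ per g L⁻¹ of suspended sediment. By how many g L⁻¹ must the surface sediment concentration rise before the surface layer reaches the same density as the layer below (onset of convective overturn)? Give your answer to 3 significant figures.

0.250 g L⁻¹

Density deficit of the surface layer: 999.28 − 999.09 = 0.19 kg m⁻³.
Required change = 0.19 / 0.759 = 0.250 g L⁻¹.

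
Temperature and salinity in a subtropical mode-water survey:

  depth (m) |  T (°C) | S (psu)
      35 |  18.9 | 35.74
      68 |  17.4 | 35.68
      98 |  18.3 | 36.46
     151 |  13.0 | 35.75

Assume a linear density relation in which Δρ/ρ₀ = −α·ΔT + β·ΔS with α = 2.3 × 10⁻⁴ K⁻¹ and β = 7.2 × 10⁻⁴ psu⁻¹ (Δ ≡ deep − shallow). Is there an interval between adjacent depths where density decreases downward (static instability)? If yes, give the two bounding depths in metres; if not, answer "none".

none

Evaluate Δρ/ρ₀ = −αΔT + βΔS across each adjacent pair:
  35–68 m: −αΔT+βΔS = −(2.3 × 10⁻⁴)(-1.5)+(7.2 × 10⁻⁴)(-0.06) = 3.0 × 10⁻⁴ → stable
  68–98 m: −αΔT+βΔS = −(2.3 × 10⁻⁴)(+0.9)+(7.2 × 10⁻⁴)(+0.78) = 3.5 × 10⁻⁴ → stable
  98–151 m: −αΔT+βΔS = −(2.3 × 10⁻⁴)(-5.3)+(7.2 × 10⁻⁴)(-0.71) = 7.1 × 10⁻⁴ → stable
Every interval has Δρ > 0: the column is stably stratified throughout.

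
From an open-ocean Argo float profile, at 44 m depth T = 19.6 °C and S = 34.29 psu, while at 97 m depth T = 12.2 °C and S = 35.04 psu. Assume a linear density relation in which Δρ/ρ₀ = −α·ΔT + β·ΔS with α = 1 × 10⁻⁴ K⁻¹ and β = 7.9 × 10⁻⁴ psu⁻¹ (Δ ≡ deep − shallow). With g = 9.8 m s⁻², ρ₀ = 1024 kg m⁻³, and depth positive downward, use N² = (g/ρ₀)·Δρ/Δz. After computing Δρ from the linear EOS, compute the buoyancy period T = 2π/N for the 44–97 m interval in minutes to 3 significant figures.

ΔT = -7.4 K, ΔS = +0.75 psu (deep − shallow).
Δρ/ρ₀ = −αΔT + βΔS = 7.40 × 10⁻⁴ + 5.925 × 10⁻⁴ = 1.3325 × 10⁻³, so Δρ ≈ 1.364 kg m⁻³.
N² = (g/ρ₀)·Δρ/Δz = g·(Δρ/ρ₀)/Δz = 9.8 × 1.3325 × 10⁻³ / 53 = 2.4639 × 10⁻⁴ s⁻².
N = √(2.4639 × 10⁻⁴) = 0.015697 rad s⁻¹ → T = 2π/N = 400.28 s = 6.6713 min ≈ 6.67 min.

6.67 min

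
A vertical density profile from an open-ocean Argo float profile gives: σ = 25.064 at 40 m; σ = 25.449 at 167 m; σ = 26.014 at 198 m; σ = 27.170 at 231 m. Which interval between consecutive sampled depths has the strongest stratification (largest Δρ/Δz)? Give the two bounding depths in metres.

Compute the density gradient over each adjacent pair:
  40–167 m: Δρ/Δz = 0.385/127 = 3.0 × 10⁻³ kg m⁻⁴
  167–198 m: Δρ/Δz = 0.565/31 = 0.018 kg m⁻⁴
  198–231 m: Δρ/Δz = 1.156/33 = 0.035 kg m⁻⁴
The largest gradient is in the 198–231 m interval — the pycnocline.

198–231 m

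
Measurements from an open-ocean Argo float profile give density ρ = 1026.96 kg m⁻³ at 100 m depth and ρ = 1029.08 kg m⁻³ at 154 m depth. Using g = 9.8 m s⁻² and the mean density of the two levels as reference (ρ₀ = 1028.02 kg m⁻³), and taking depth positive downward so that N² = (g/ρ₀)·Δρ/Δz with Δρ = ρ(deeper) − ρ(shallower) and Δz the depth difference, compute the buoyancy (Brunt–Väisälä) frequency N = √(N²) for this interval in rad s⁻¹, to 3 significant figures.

0.0193 rad s⁻¹

Δρ = 1029.08 − 1026.96 = 2.12 kg m⁻³ over Δz = 154 − 100 = 54 m.
N² = (9.8/1028.02) × (2.12/54) = 3.7425 × 10⁻⁴ s⁻².
N = √(3.7425 × 10⁻⁴) = 0.019346 rad s⁻¹ ≈ 0.0193 rad s⁻¹.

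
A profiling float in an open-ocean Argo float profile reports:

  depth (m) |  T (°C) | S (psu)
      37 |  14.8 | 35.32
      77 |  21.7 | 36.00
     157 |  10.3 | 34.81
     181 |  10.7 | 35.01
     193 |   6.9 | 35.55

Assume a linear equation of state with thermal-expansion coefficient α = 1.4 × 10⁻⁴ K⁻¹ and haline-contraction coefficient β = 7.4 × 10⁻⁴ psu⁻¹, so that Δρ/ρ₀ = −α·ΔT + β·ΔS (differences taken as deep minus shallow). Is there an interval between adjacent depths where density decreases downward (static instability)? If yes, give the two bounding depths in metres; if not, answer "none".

Evaluate Δρ/ρ₀ = −αΔT + βΔS across each adjacent pair:
  37–77 m: −αΔT+βΔS = −(1.4 × 10⁻⁴)(+6.9)+(7.4 × 10⁻⁴)(+0.68) = -4.6 × 10⁻⁴ → UNSTABLE
  77–157 m: −αΔT+βΔS = −(1.4 × 10⁻⁴)(-11.4)+(7.4 × 10⁻⁴)(-1.19) = 7.2 × 10⁻⁴ → stable
  157–181 m: −αΔT+βΔS = −(1.4 × 10⁻⁴)(+0.4)+(7.4 × 10⁻⁴)(+0.20) = 9.2 × 10⁻⁵ → stable
  181–193 m: −αΔT+βΔS = −(1.4 × 10⁻⁴)(-3.8)+(7.4 × 10⁻⁴)(+0.54) = 9.3 × 10⁻⁴ → stable
The 37–77 m interval has Δρ < 0: lighter water underlies denser water.

37–77 m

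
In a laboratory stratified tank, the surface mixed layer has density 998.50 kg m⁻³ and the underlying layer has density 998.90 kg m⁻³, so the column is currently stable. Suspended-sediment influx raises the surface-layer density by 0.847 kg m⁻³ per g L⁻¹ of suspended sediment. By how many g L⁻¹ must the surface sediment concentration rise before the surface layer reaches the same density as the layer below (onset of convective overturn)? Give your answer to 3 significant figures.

Density deficit of the surface layer: 998.90 − 998.50 = 0.4 kg m⁻³.
Required change = 0.4 / 0.847 = 0.472 g L⁻¹.

0.472 g L⁻¹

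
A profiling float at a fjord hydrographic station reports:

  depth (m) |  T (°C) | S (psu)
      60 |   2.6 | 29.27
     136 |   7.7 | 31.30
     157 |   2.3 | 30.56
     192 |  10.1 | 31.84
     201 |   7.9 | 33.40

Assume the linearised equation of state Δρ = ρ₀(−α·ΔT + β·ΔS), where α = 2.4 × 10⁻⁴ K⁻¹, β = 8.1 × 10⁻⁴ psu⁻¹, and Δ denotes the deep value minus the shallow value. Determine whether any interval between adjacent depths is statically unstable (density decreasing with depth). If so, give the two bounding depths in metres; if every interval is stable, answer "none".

Evaluate Δρ/ρ₀ = −αΔT + βΔS across each adjacent pair:
  60–136 m: −αΔT+βΔS = −(2.4 × 10⁻⁴)(+5.1)+(8.1 × 10⁻⁴)(+2.03) = 4.2 × 10⁻⁴ → stable
  136–157 m: −αΔT+βΔS = −(2.4 × 10⁻⁴)(-5.4)+(8.1 × 10⁻⁴)(-0.74) = 7.0 × 10⁻⁴ → stable
  157–192 m: −αΔT+βΔS = −(2.4 × 10⁻⁴)(+7.8)+(8.1 × 10⁻⁴)(+1.28) = -8.4 × 10⁻⁴ → UNSTABLE
  192–201 m: −αΔT+βΔS = −(2.4 × 10⁻⁴)(-2.2)+(8.1 × 10⁻⁴)(+1.56) = 1.8 × 10⁻³ → stable
The 157–192 m interval has Δρ < 0: lighter water underlies denser water.

157–192 m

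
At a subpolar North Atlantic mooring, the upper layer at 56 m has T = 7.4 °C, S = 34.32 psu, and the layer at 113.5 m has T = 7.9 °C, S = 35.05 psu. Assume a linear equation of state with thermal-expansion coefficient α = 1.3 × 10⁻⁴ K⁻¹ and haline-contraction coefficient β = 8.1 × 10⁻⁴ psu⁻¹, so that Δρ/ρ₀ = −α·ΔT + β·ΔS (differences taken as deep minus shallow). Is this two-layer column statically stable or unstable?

stable

ΔT = 7.9 − 7.4 = +0.5 K and ΔS = 35.05 − 34.32 = +0.73 psu (deep − shallow).
−αΔT = -6.50 × 10⁻⁵; βΔS = 5.913 × 10⁻⁴; sum Δρ/ρ₀ = 5.263 × 10⁻⁴.
Δρ/ρ₀ > 0, so Δρ > 0: deeper water is denser → statically stable.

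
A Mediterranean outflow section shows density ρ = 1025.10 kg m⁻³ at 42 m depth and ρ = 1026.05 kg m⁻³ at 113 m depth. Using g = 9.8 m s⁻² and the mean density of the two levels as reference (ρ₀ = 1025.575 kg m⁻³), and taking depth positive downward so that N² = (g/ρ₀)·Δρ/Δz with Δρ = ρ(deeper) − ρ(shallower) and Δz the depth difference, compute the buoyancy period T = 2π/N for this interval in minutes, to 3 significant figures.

Δρ = 1026.05 − 1025.10 = 0.95 kg m⁻³ over Δz = 113 − 42 = 71 m.
N² = (9.8/1025.575) × (0.95/71) = 1.2786 × 10⁻⁴ s⁻².
N = √(1.2786 × 10⁻⁴) = 0.011308 rad s⁻¹, so T = 2π/N = 555.64 s = 9.2607 min ≈ 9.26 min.

9.26 min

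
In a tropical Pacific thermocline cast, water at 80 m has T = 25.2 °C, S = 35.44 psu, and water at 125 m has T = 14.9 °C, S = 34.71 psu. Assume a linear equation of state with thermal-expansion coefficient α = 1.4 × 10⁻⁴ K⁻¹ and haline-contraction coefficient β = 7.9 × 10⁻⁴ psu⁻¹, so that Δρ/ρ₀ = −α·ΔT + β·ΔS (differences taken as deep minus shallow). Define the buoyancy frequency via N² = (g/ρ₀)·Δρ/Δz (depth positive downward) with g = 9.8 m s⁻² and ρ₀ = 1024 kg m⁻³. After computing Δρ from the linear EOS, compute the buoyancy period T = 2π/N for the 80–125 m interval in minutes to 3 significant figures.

7.63 min

ΔT = -10.3 K, ΔS = -0.73 psu (deep − shallow).
Δρ/ρ₀ = −αΔT + βΔS = 1.442 × 10⁻³ − 5.767 × 10⁻⁴ = 8.653 × 10⁻⁴, so Δρ ≈ 0.8861 kg m⁻³.
N² = (g/ρ₀)·Δρ/Δz = g·(Δρ/ρ₀)/Δz = 9.8 × 8.653 × 10⁻⁴ / 45 = 1.8844 × 10⁻⁴ s⁻².
N = √(1.8844 × 10⁻⁴) = 0.013727 rad s⁻¹ → T = 2π/N = 457.72 s = 7.6287 min ≈ 7.63 min.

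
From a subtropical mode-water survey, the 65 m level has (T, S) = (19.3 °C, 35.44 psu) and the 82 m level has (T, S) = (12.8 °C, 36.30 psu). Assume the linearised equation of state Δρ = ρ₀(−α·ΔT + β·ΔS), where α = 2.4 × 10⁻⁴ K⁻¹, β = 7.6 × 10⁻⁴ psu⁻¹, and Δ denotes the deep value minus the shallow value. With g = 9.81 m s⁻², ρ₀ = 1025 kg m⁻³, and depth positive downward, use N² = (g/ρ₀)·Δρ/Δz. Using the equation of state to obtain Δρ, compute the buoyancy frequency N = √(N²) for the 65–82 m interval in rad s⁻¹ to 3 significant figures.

ΔT = -6.5 K, ΔS = +0.86 psu (deep − shallow).
Δρ/ρ₀ = −αΔT + βΔS = 1.56 × 10⁻³ + 6.536 × 10⁻⁴ = 2.2136 × 10⁻³, so Δρ ≈ 2.269 kg m⁻³.
N² = (g/ρ₀)·Δρ/Δz = g·(Δρ/ρ₀)/Δz = 9.81 × 2.2136 × 10⁻³ / 17 = 1.2774 × 10⁻³ s⁻².
N = √(1.2774 × 10⁻³) = 0.035741 rad s⁻¹ ≈ 0.0357 rad s⁻¹.

0.0357 rad s⁻¹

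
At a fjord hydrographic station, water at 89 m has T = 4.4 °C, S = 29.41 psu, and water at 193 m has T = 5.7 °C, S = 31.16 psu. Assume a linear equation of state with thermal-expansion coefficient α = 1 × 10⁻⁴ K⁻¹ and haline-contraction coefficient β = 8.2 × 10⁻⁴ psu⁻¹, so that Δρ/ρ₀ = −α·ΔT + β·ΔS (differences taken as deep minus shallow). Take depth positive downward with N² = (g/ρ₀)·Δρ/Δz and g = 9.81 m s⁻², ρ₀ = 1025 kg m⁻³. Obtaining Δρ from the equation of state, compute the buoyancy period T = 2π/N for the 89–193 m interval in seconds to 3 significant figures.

566 s

ΔT = +1.3 K, ΔS = +1.75 psu (deep − shallow).
Δρ/ρ₀ = −αΔT + βΔS = -1.30 × 10⁻⁴ + 1.435 × 10⁻³ = 1.305 × 10⁻³, so Δρ ≈ 1.338 kg m⁻³.
N² = (g/ρ₀)·Δρ/Δz = g·(Δρ/ρ₀)/Δz = 9.81 × 1.305 × 10⁻³ / 104 = 1.2310 × 10⁻⁴ s⁻².
N = √(1.2310 × 10⁻⁴) = 0.011095 rad s⁻¹ → T = 2π/N = 566.31 s ≈ 566 s.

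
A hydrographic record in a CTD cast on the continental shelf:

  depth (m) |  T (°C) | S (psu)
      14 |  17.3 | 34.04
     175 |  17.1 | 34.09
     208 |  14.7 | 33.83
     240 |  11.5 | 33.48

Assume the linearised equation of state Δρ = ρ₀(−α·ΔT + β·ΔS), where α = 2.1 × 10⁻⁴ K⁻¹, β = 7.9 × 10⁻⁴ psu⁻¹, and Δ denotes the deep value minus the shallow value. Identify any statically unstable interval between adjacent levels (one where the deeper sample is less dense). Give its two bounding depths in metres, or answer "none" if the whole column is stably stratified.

none

Evaluate Δρ/ρ₀ = −αΔT + βΔS across each adjacent pair:
  14–175 m: −αΔT+βΔS = −(2.1 × 10⁻⁴)(-0.2)+(7.9 × 10⁻⁴)(+0.05) = 8.2 × 10⁻⁵ → stable
  175–208 m: −αΔT+βΔS = −(2.1 × 10⁻⁴)(-2.4)+(7.9 × 10⁻⁴)(-0.26) = 3.0 × 10⁻⁴ → stable
  208–240 m: −αΔT+βΔS = −(2.1 × 10⁻⁴)(-3.2)+(7.9 × 10⁻⁴)(-0.35) = 4.0 × 10⁻⁴ → stable
Every interval has Δρ > 0: the column is stably stratified throughout.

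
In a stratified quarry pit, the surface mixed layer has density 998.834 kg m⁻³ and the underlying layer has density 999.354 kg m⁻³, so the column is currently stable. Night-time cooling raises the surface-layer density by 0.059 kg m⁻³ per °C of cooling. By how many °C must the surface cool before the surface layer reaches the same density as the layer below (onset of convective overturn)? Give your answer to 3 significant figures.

Density deficit of the surface layer: 999.354 − 998.834 = 0.52 kg m⁻³.
Required change = 0.52 / 0.059 = 8.81 °C.

8.81 °C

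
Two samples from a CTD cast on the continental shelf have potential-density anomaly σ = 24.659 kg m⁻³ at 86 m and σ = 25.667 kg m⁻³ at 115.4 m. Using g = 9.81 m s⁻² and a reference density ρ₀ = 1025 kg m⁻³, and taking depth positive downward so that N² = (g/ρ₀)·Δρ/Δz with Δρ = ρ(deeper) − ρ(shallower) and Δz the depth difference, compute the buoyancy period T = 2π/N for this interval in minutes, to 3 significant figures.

5.78 min

Δρ = 1025.667 − 1024.659 = 1.008 kg m⁻³ over Δz = 115.4 − 86 = 29.4 m.
N² = (9.81/1025) × (1.008/29.4) = 3.2814 × 10⁻⁴ s⁻².
N = √(3.2814 × 10⁻⁴) = 0.018115 rad s⁻¹, so T = 2π/N = 346.85 s = 5.7808 min ≈ 5.78 min.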